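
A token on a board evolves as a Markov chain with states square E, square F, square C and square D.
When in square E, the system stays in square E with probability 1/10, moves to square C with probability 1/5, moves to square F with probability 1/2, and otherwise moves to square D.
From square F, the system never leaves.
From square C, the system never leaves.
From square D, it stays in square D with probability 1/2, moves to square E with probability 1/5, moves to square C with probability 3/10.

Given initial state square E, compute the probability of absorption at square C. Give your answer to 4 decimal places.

Let h(s) be the probability of absorption at square C starting from transient state s. Then h(square C) = 1 and h(square F) = 0. By first-step analysis:
h(square E) = 0.1·h(square E) + 0.5·0 + 0.2·1 + 0.2·h(square D)
h(square D) = 0.2·h(square E) + 0.3·1 + 0.5·h(square D)
Solving: h(square E) = 0.3902, h(square D) = 0.7561.
Starting from square E, the probability is 0.3902.

0.3902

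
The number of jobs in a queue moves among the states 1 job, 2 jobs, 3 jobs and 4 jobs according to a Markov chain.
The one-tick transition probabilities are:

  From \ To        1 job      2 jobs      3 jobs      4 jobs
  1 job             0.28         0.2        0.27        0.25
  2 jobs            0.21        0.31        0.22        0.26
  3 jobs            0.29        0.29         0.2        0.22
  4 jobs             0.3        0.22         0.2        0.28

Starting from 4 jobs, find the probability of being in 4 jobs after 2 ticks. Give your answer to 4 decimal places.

0.2546

Propagate the distribution vector 2 ticks from 4 jobs.
After 0 ticks: (0.0000, 0.0000, 0.0000, 1.0000)
After 1 tick: (0.3000, 0.2200, 0.2000, 0.2800)
After 2 ticks: (0.2722, 0.2478, 0.2254, 0.2546)
P(in 4 jobs after 2 ticks) = 0.2546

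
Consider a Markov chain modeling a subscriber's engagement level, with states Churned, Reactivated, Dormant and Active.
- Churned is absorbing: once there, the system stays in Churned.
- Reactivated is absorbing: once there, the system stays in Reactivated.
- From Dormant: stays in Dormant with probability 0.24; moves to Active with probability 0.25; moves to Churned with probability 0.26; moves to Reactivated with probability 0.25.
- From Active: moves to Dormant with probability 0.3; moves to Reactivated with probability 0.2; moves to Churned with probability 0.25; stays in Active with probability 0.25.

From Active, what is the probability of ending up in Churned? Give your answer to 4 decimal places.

Let h(s) be the probability of absorption at Churned starting from transient state s. Then h(Churned) = 1 and h(Reactivated) = 0. By first-step analysis:
h(Dormant) = 0.26·1 + 0.25·0 + 0.24·h(Dormant) + 0.25·h(Active)
h(Active) = 0.25·1 + 0.2·0 + 0.3·h(Dormant) + 0.25·h(Active)
Solving: h(Dormant) = 0.5202, h(Active) = 0.5414.
Starting from Active, the probability is 0.5414.

0.5414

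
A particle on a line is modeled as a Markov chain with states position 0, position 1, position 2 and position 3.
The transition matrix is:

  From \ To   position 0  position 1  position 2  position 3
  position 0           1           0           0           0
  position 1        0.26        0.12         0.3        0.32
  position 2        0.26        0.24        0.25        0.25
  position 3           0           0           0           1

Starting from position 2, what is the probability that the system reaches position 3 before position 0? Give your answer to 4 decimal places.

Let h(s) be the probability of absorption at position 3 starting from transient state s. Then h(position 3) = 1 and h(position 0) = 0. By first-step analysis:
h(position 1) = 0.26·0 + 0.12·h(position 1) + 0.3·h(position 2) + 0.32·1
h(position 2) = 0.26·0 + 0.24·h(position 1) + 0.25·h(position 2) + 0.25·1
Solving: h(position 1) = 0.5357, h(position 2) = 0.5048.
Starting from position 2, the probability is 0.5048.

0.5048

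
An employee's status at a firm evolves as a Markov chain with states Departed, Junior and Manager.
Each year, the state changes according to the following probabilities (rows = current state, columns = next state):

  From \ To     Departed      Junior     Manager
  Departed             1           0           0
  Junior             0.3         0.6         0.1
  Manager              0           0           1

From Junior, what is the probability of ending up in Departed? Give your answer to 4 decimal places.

0.7500

Let h(s) be the probability of absorption at Departed starting from transient state s. Then h(Departed) = 1 and h(Manager) = 0. By first-step analysis:
h(Junior) = 0.3·1 + 0.6·h(Junior) + 0.1·0
Solving: h(Junior) = 0.7500.
Starting from Junior, the probability is 0.7500.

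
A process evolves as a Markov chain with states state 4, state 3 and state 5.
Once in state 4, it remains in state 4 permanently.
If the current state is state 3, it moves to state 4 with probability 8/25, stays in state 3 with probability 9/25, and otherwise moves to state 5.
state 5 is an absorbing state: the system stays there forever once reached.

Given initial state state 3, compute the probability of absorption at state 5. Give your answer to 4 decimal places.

Let h(s) be the probability of absorption at state 5 starting from transient state s. Then h(state 5) = 1 and h(state 4) = 0. By first-step analysis:
h(state 3) = 0.32·0 + 0.36·h(state 3) + 0.32·1
Solving: h(state 3) = 0.5000.
Starting from state 3, the probability is 0.5000.

0.5000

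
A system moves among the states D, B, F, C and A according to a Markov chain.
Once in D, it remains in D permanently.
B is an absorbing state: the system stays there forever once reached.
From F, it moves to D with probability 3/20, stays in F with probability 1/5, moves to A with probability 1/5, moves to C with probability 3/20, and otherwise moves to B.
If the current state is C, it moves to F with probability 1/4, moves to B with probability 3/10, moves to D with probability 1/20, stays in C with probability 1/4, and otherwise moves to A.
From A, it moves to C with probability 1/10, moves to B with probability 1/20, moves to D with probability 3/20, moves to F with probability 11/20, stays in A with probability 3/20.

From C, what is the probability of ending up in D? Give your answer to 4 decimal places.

Let h(s) be the probability of absorption at D starting from transient state s. Then h(D) = 1 and h(B) = 0. By first-step analysis:
h(F) = 0.15·1 + 0.3·0 + 0.2·h(F) + 0.15·h(C) + 0.2·h(A)
h(C) = 0.05·1 + 0.3·0 + 0.25·h(F) + 0.25·h(C) + 0.15·h(A)
h(A) = 0.15·1 + 0.05·0 + 0.55·h(F) + 0.1·h(C) + 0.15·h(A)
Solving: h(F) = 0.3457, h(C) = 0.2683, h(A) = 0.4317.
Starting from C, the probability is 0.2683.

0.2683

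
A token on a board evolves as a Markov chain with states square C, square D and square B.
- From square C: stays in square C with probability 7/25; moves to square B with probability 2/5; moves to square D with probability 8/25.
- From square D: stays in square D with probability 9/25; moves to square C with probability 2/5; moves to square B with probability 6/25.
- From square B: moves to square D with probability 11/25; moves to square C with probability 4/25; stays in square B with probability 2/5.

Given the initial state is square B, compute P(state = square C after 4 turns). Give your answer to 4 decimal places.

0.2844

Propagate the distribution vector 4 turns from square B.
After 0 turns: (0.0000, 0.0000, 1.0000)
After 1 turn: (0.1600, 0.4400, 0.4000)
After 2 turns: (0.2848, 0.3856, 0.3296)
After 3 turns: (0.2867, 0.3750, 0.3383)
After 4 turns: (0.2844, 0.3756, 0.3400)
P(in square C after 4 turns) = 0.2844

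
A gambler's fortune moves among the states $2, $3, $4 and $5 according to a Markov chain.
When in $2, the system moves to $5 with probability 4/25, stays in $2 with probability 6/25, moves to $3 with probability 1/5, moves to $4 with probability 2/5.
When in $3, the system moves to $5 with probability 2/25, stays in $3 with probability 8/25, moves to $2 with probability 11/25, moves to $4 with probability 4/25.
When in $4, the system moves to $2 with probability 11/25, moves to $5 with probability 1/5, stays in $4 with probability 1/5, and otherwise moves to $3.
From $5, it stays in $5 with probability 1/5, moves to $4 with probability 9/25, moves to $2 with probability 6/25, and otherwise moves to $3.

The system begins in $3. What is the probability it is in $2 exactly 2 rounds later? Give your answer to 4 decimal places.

Propagate the distribution vector 2 rounds from $3.
After 0 rounds: (0.0000, 1.0000, 0.0000, 0.0000)
After 1 round: (0.4400, 0.3200, 0.1600, 0.0800)
After 2 rounds: (0.3360, 0.2320, 0.2880, 0.1440)
P(in $2 after 2 rounds) = 0.3360

0.3360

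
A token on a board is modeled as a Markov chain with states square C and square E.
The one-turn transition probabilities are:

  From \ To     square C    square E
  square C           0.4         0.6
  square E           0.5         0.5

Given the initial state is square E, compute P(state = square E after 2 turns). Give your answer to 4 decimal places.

0.5500

Sum over the intermediate state after 1 turn:
P = P(square E→square C)·P(square C→square E) + P(square E→square E)·P(square E→square E)
  = 0.5×0.6 + 0.5×0.5
  = 0.3000 + 0.2500 = 0.5500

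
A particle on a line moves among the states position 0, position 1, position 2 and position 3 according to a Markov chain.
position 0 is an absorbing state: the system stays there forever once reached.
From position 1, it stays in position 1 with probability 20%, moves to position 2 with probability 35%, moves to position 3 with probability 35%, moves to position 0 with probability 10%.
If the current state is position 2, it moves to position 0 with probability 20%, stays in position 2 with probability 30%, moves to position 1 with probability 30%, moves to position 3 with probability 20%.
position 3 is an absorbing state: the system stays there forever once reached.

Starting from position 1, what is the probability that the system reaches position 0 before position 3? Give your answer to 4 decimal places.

0.3077

Let h(s) be the probability of absorption at position 0 starting from transient state s. Then h(position 0) = 1 and h(position 3) = 0. By first-step analysis:
h(position 1) = 0.1·1 + 0.2·h(position 1) + 0.35·h(position 2) + 0.35·0
h(position 2) = 0.2·1 + 0.3·h(position 1) + 0.3·h(position 2) + 0.2·0
Solving: h(position 1) = 0.3077, h(position 2) = 0.4176.
Starting from position 1, the probability is 0.3077.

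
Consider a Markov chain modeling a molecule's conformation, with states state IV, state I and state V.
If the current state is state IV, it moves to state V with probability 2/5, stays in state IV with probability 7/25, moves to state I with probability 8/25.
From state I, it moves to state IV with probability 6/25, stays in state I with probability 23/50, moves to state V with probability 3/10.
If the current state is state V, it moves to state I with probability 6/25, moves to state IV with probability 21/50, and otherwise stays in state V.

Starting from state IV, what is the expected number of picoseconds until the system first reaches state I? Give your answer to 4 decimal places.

3.4505

Let t(s) be the expected number of picoseconds to first reach state I from state s, with t(state I) = 0. Conditioning on the first picosecond:
t(state IV) = 1 + 0.28·t(state IV) + 0.4·t(state V)
t(state V) = 1 + 0.42·t(state IV) + 0.34·t(state V)
Solving: t(state IV) = 3.4505, t(state V) = 3.7109.
Expected picoseconds from state IV to state I: 3.4505.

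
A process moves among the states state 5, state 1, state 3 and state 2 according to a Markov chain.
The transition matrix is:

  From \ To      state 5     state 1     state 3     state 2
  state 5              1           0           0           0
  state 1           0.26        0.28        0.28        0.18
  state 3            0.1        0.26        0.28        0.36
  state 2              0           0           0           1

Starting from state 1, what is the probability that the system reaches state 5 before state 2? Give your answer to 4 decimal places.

Let h(s) be the probability of absorption at state 5 starting from transient state s. Then h(state 5) = 1 and h(state 2) = 0. By first-step analysis:
h(state 1) = 0.26·1 + 0.28·h(state 1) + 0.28·h(state 3) + 0.18·0
h(state 3) = 0.1·1 + 0.26·h(state 1) + 0.28·h(state 3) + 0.36·0
Solving: h(state 1) = 0.4829, h(state 3) = 0.3133.
Starting from state 1, the probability is 0.4829.

0.4829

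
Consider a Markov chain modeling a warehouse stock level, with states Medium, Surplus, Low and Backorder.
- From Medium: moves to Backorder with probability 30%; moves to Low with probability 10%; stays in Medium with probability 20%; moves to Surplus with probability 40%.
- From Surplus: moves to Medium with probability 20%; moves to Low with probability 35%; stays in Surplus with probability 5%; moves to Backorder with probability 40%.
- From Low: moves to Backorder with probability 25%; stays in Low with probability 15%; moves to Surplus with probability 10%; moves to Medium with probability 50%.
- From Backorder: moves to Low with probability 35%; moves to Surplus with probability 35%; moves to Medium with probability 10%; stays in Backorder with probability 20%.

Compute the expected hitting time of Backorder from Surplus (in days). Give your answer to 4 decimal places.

Let t(s) be the expected number of days to first reach Backorder from state s, with t(Backorder) = 0. Conditioning on the first day:
t(Medium) = 1 + 0.2·t(Medium) + 0.4·t(Surplus) + 0.1·t(Low)
t(Surplus) = 1 + 0.2·t(Medium) + 0.05·t(Surplus) + 0.35·t(Low)
t(Low) = 1 + 0.5·t(Medium) + 0.1·t(Surplus) + 0.15·t(Low)
Solving: t(Medium) = 3.1533, t(Surplus) = 2.9617, t(Low) = 3.3798.
Expected days from Surplus to Backorder: 2.9617.

2.9617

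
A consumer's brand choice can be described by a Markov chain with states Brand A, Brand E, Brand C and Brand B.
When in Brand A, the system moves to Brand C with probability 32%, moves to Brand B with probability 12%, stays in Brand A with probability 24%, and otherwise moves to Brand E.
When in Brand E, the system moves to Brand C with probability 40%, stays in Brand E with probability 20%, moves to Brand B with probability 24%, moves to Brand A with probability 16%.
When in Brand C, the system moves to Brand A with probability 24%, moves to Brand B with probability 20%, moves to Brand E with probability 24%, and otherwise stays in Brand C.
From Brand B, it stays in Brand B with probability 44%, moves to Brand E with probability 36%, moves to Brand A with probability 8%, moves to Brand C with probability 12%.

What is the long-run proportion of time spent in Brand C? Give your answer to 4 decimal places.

0.2901

Let the stationary distribution be π with π = πP and π_1 + π_2 + π_3 + π_4 = 1.
π_1 = 0.24·π_1 + 0.16·π_2 + 0.24·π_3 + 0.08·π_4
π_2 = 0.32·π_1 + 0.2·π_2 + 0.24·π_3 + 0.36·π_4
π_3 = 0.32·π_1 + 0.4·π_2 + 0.32·π_3 + 0.12·π_4
Solving with the normalization constraint gives π = (0.1766, 0.2742, 0.2901, 0.2590).
So the stationary probability of Brand C is 0.2901.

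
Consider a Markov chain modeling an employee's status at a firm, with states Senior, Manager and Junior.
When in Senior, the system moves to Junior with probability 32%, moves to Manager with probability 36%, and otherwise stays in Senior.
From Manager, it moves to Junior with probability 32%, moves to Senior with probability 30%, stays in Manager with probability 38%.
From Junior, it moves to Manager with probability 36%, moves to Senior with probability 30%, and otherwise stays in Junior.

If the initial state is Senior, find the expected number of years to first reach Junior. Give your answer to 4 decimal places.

Let t(s) be the expected number of years to first reach Junior from state s, with t(Junior) = 0. Conditioning on the first year:
t(Senior) = 1 + 0.32·t(Senior) + 0.36·t(Manager)
t(Manager) = 1 + 0.3·t(Senior) + 0.38·t(Manager)
Solving: t(Senior) = 3.1250, t(Manager) = 3.1250.
Expected years from Senior to Junior: 3.1250.

3.1250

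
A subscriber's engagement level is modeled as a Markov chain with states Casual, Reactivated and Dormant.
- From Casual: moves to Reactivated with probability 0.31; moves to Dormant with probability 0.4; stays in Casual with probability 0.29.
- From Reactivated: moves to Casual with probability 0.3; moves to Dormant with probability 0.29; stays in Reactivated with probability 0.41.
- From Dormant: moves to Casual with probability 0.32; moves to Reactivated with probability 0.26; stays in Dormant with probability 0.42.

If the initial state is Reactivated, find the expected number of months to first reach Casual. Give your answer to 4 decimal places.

3.2609

Let t(s) be the expected number of months to first reach Casual from state s, with t(Casual) = 0. Conditioning on the first month:
t(Reactivated) = 1 + 0.41·t(Reactivated) + 0.29·t(Dormant)
t(Dormant) = 1 + 0.26·t(Reactivated) + 0.42·t(Dormant)
Solving: t(Reactivated) = 3.2609, t(Dormant) = 3.1859.
Expected months from Reactivated to Casual: 3.2609.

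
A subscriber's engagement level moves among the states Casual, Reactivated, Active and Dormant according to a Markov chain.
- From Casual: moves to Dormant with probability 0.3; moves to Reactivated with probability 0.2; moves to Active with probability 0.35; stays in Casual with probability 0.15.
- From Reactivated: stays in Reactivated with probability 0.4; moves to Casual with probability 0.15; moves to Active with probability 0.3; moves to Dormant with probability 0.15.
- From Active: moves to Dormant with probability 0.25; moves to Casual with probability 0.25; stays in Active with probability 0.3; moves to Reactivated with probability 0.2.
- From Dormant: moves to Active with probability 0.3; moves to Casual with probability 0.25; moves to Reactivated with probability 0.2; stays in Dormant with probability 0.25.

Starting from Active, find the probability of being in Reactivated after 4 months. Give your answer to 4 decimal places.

0.2496

Propagate the distribution vector 4 months from Active.
After 0 months: (0.0000, 0.0000, 1.0000, 0.0000)
After 1 month: (0.2500, 0.2000, 0.3000, 0.2500)
After 2 months: (0.2050, 0.2400, 0.3125, 0.2425)
After 3 months: (0.2055, 0.2480, 0.3103, 0.2363)
After 4 months: (0.2047, 0.2496, 0.3103, 0.2355)
P(in Reactivated after 4 months) = 0.2496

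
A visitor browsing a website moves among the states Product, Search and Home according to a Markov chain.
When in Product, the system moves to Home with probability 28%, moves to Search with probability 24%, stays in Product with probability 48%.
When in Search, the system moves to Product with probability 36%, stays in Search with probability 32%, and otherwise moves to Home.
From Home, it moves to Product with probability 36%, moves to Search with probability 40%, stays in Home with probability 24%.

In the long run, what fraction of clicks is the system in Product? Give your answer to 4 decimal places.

Let the stationary distribution be π with π = πP and π_1 + π_2 + π_3 = 1.
π_1 = 0.48·π_1 + 0.36·π_2 + 0.36·π_3
π_2 = 0.24·π_1 + 0.32·π_2 + 0.4·π_3
Solving with the normalization constraint gives π = (0.4091, 0.3098, 0.2811).
So the stationary probability of Product is 0.4091.

0.4091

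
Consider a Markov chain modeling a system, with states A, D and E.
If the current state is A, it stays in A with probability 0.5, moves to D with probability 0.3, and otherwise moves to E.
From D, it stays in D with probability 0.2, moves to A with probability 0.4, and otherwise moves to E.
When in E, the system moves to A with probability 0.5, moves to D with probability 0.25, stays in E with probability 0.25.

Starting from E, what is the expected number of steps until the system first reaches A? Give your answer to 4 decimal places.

2.1000

Let t(s) be the expected number of steps to first reach A from state s, with t(A) = 0. Conditioning on the first step:
t(D) = 1 + 0.2·t(D) + 0.4·t(E)
t(E) = 1 + 0.25·t(D) + 0.25·t(E)
Solving: t(D) = 2.3000, t(E) = 2.1000.
Expected steps from E to A: 2.1000.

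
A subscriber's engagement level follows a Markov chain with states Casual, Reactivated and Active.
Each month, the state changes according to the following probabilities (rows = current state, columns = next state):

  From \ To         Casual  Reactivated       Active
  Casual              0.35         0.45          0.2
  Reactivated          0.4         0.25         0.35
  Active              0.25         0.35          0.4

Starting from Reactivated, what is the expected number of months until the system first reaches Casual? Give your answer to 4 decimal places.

Let t(s) be the expected number of months to first reach Casual from state s, with t(Casual) = 0. Conditioning on the first month:
t(Reactivated) = 1 + 0.25·t(Reactivated) + 0.35·t(Active)
t(Active) = 1 + 0.35·t(Reactivated) + 0.4·t(Active)
Solving: t(Reactivated) = 2.9008, t(Active) = 3.3588.
Expected months from Reactivated to Casual: 2.9008.

2.9008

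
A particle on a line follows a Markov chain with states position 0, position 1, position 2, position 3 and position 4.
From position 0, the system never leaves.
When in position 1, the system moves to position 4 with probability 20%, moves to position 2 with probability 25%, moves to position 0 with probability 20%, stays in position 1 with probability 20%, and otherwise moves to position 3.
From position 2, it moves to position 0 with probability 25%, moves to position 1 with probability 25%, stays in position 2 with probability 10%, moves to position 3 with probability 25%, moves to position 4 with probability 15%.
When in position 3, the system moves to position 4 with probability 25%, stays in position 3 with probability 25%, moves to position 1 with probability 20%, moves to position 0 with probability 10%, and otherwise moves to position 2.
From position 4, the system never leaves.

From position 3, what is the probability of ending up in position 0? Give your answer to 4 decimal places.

Let h(s) be the probability of absorption at position 0 starting from transient state s. Then h(position 0) = 1 and h(position 4) = 0. By first-step analysis:
h(position 1) = 0.2·1 + 0.2·h(position 1) + 0.25·h(position 2) + 0.15·h(position 3) + 0.2·0
h(position 2) = 0.25·1 + 0.25·h(position 1) + 0.1·h(position 2) + 0.25·h(position 3) + 0.15·0
h(position 3) = 0.1·1 + 0.2·h(position 1) + 0.2·h(position 2) + 0.25·h(position 3) + 0.25·0
Solving: h(position 1) = 0.4903, h(position 2) = 0.5263, h(position 3) = 0.4044.
Starting from position 3, the probability is 0.4044.

0.4044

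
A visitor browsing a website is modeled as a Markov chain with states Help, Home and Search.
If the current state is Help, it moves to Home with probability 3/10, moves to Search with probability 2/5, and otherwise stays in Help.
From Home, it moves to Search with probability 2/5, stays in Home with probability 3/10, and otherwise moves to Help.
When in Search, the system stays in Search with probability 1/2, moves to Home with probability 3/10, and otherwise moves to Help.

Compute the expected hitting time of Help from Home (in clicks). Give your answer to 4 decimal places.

Let t(s) be the expected number of clicks to first reach Help from state s, with t(Help) = 0. Conditioning on the first click:
t(Home) = 1 + 0.3·t(Home) + 0.4·t(Search)
t(Search) = 1 + 0.3·t(Home) + 0.5·t(Search)
Solving: t(Home) = 3.9130, t(Search) = 4.3478.
Expected clicks from Home to Help: 3.9130.

3.9130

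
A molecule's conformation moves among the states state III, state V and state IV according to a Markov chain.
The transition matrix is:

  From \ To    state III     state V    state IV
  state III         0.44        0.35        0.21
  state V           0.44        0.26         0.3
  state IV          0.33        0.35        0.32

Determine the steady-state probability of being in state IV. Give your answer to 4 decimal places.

Let the stationary distribution be π with π = πP and π_1 + π_2 + π_3 = 1.
π_1 = 0.44·π_1 + 0.44·π_2 + 0.33·π_3
π_2 = 0.35·π_1 + 0.26·π_2 + 0.35·π_3
Solving with the normalization constraint gives π = (0.4105, 0.3211, 0.2684).
So the stationary probability of state IV is 0.2684.

0.2684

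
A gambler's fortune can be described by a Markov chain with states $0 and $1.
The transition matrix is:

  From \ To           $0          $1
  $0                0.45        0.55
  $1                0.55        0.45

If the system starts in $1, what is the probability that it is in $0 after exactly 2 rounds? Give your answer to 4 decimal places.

Sum over the intermediate state after 1 round:
P = P($1→$0)·P($0→$0) + P($1→$1)·P($1→$0)
  = 0.55×0.45 + 0.45×0.55
  = 0.2475 + 0.2475 = 0.4950

0.4950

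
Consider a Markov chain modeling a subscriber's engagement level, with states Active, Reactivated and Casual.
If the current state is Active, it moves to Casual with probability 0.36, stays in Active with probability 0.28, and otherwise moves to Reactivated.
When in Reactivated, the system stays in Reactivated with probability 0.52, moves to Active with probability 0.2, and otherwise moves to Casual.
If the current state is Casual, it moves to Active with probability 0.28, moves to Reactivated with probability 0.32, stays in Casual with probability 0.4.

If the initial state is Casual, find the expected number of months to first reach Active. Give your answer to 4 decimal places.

Let t(s) be the expected number of months to first reach Active from state s, with t(Active) = 0. Conditioning on the first month:
t(Reactivated) = 1 + 0.52·t(Reactivated) + 0.28·t(Casual)
t(Casual) = 1 + 0.32·t(Reactivated) + 0.4·t(Casual)
Solving: t(Reactivated) = 4.4355, t(Casual) = 4.0323.
Expected months from Casual to Active: 4.0323.

4.0323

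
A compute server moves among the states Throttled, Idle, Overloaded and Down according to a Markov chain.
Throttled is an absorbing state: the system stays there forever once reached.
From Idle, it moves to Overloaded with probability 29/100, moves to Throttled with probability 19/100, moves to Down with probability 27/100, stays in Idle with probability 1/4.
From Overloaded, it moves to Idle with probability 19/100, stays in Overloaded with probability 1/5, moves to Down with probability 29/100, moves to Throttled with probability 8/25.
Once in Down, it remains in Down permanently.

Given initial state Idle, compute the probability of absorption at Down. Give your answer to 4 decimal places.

0.5507

Let h(s) be the probability of absorption at Down starting from transient state s. Then h(Down) = 1 and h(Throttled) = 0. By first-step analysis:
h(Idle) = 0.19·0 + 0.25·h(Idle) + 0.29·h(Overloaded) + 0.27·1
h(Overloaded) = 0.32·0 + 0.19·h(Idle) + 0.2·h(Overloaded) + 0.29·1
Solving: h(Idle) = 0.5507, h(Overloaded) = 0.4933.
Starting from Idle, the probability is 0.5507.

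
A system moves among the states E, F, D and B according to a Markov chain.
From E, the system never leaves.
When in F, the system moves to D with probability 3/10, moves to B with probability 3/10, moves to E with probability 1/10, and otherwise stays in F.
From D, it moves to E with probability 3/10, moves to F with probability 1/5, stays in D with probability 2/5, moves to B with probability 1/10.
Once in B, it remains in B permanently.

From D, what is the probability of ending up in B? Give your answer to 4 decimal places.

Let h(s) be the probability of absorption at B starting from transient state s. Then h(B) = 1 and h(E) = 0. By first-step analysis:
h(F) = 0.1·0 + 0.3·h(F) + 0.3·h(D) + 0.3·1
h(D) = 0.3·0 + 0.2·h(F) + 0.4·h(D) + 0.1·1
Solving: h(F) = 0.5833, h(D) = 0.3611.
Starting from D, the probability is 0.3611.

0.3611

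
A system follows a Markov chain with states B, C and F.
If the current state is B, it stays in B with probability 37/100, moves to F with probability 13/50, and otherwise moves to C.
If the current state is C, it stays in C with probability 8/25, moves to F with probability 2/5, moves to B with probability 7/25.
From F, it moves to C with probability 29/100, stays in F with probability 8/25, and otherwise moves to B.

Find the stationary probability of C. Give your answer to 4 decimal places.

Let the stationary distribution be π with π = πP and π_1 + π_2 + π_3 = 1.
π_1 = 0.37·π_1 + 0.28·π_2 + 0.39·π_3
π_2 = 0.37·π_1 + 0.32·π_2 + 0.29·π_3
Solving with the normalization constraint gives π = (0.3470, 0.3276, 0.3254).
So the stationary probability of C is 0.3276.

0.3276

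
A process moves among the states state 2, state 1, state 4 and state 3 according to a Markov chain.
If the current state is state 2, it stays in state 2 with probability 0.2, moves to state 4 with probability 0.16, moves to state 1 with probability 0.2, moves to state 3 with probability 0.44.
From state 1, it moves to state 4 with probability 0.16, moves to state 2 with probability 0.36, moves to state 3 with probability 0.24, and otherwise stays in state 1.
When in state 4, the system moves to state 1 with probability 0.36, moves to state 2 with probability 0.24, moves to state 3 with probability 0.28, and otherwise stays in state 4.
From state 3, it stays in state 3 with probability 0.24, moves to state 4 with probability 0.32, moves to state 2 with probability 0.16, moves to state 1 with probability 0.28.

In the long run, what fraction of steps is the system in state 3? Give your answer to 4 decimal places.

0.2957

Let the stationary distribution be π with π = πP and π_1 + π_2 + π_3 + π_4 = 1.
π_1 = 0.2·π_1 + 0.36·π_2 + 0.24·π_3 + 0.16·π_4
π_2 = 0.2·π_1 + 0.24·π_2 + 0.36·π_3 + 0.28·π_4
π_3 = 0.16·π_1 + 0.16·π_2 + 0.12·π_3 + 0.32·π_4
Solving with the normalization constraint gives π = (0.2387, 0.2662, 0.1993, 0.2957).
So the stationary probability of state 3 is 0.2957.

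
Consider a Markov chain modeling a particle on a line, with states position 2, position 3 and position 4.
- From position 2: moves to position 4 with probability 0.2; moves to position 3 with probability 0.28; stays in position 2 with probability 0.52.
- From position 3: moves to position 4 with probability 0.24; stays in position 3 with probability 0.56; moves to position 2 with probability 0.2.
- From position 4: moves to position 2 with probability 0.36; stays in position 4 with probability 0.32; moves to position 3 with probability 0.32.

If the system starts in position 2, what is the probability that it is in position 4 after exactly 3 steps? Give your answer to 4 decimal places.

Propagate the distribution vector 3 steps from position 2.
After 0 steps: (1.0000, 0.0000, 0.0000)
After 1 step: (0.5200, 0.2800, 0.2000)
After 2 steps: (0.3984, 0.3664, 0.2352)
After 3 steps: (0.3651, 0.3920, 0.2429)
P(in position 4 after 3 steps) = 0.2429

0.2429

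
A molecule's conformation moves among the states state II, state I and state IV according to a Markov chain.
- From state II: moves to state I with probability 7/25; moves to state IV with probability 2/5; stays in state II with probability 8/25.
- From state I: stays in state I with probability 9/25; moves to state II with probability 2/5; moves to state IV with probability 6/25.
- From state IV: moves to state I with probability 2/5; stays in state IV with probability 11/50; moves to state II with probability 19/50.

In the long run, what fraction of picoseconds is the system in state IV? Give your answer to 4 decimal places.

Let the stationary distribution be π with π = πP and π_1 + π_2 + π_3 = 1.
π_1 = 0.32·π_1 + 0.4·π_2 + 0.38·π_3
π_2 = 0.28·π_1 + 0.36·π_2 + 0.4·π_3
Solving with the normalization constraint gives π = (0.3650, 0.3425, 0.2925).
So the stationary probability of state IV is 0.2925.

0.2925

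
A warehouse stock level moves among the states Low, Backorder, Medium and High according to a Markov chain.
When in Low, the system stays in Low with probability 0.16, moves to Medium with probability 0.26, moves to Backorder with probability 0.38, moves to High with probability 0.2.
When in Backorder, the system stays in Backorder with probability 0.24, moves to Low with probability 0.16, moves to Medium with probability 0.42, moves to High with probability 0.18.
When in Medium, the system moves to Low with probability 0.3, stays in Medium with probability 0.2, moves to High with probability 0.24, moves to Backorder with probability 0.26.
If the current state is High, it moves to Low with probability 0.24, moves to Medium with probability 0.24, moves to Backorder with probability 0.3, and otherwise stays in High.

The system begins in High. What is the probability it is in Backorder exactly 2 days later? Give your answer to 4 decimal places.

0.2916

Propagate the distribution vector 2 days from High.
After 0 days: (0.0000, 0.0000, 0.0000, 1.0000)
After 1 day: (0.2400, 0.3000, 0.2400, 0.2200)
After 2 days: (0.2112, 0.2916, 0.2892, 0.2080)
P(in Backorder after 2 days) = 0.2916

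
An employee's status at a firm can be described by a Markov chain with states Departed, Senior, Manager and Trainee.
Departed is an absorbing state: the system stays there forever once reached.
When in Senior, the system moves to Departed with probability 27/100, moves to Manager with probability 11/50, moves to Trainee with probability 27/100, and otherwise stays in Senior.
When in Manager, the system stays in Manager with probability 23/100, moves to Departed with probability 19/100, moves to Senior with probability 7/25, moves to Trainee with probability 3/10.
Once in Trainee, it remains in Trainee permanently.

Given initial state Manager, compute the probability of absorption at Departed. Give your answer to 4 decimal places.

Let h(s) be the probability of absorption at Departed starting from transient state s. Then h(Departed) = 1 and h(Trainee) = 0. By first-step analysis:
h(Senior) = 0.27·1 + 0.24·h(Senior) + 0.22·h(Manager) + 0.27·0
h(Manager) = 0.19·1 + 0.28·h(Senior) + 0.23·h(Manager) + 0.3·0
Solving: h(Senior) = 0.4769, h(Manager) = 0.4202.
Starting from Manager, the probability is 0.4202.

0.4202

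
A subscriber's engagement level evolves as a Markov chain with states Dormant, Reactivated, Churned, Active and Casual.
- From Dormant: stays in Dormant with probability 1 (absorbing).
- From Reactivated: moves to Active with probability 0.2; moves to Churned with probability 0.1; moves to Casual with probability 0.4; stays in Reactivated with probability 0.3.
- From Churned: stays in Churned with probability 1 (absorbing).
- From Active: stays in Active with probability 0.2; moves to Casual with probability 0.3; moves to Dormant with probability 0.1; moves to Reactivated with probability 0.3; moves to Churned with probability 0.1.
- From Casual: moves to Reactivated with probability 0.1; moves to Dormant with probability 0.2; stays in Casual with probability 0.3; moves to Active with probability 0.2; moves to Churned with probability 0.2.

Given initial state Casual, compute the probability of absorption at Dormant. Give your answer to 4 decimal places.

0.4715

Let h(s) be the probability of absorption at Dormant starting from transient state s. Then h(Dormant) = 1 and h(Churned) = 0. By first-step analysis:
h(Reactivated) = 0.3·h(Reactivated) + 0.1·0 + 0.2·h(Active) + 0.4·h(Casual)
h(Active) = 0.1·1 + 0.3·h(Reactivated) + 0.1·0 + 0.2·h(Active) + 0.3·h(Casual)
h(Casual) = 0.2·1 + 0.1·h(Reactivated) + 0.2·0 + 0.2·h(Active) + 0.3·h(Casual)
Solving: h(Reactivated) = 0.3984, h(Active) = 0.4512, h(Casual) = 0.4715.
Starting from Casual, the probability is 0.4715.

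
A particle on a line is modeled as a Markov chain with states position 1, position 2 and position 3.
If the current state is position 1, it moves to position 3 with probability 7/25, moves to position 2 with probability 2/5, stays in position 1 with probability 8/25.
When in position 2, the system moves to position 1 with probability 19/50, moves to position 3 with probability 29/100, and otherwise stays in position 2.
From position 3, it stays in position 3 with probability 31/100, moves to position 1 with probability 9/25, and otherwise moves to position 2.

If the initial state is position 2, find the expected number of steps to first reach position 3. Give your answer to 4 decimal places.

Let t(s) be the expected number of steps to first reach position 3 from state s, with t(position 3) = 0. Conditioning on the first step:
t(position 1) = 1 + 0.32·t(position 1) + 0.4·t(position 2)
t(position 2) = 1 + 0.38·t(position 1) + 0.33·t(position 2)
Solving: t(position 1) = 3.5244, t(position 2) = 3.4914.
Expected steps from position 2 to position 3: 3.4914.

3.4914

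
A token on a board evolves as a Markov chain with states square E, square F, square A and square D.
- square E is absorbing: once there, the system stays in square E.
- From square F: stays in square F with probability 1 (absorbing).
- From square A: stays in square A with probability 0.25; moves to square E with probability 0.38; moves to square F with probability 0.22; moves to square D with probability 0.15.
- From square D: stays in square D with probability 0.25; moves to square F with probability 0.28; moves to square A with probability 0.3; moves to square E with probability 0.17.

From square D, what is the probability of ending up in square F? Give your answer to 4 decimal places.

Let h(s) be the probability of absorption at square F starting from transient state s. Then h(square F) = 1 and h(square E) = 0. By first-step analysis:
h(square A) = 0.38·0 + 0.22·1 + 0.25·h(square A) + 0.15·h(square D)
h(square D) = 0.17·0 + 0.28·1 + 0.3·h(square A) + 0.25·h(square D)
Solving: h(square A) = 0.4000, h(square D) = 0.5333.
Starting from square D, the probability is 0.5333.

0.5333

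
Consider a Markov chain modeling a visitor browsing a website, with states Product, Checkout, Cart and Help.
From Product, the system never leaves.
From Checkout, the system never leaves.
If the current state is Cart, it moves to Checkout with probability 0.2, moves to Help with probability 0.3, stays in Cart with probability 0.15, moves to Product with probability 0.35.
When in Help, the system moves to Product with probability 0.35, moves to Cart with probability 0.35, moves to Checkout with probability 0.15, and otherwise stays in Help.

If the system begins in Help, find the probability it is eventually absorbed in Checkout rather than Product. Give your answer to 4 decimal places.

0.3198

Let h(s) be the probability of absorption at Checkout starting from transient state s. Then h(Checkout) = 1 and h(Product) = 0. By first-step analysis:
h(Cart) = 0.35·0 + 0.2·1 + 0.15·h(Cart) + 0.3·h(Help)
h(Help) = 0.35·0 + 0.15·1 + 0.35·h(Cart) + 0.15·h(Help)
Solving: h(Cart) = 0.3482, h(Help) = 0.3198.
Starting from Help, the probability is 0.3198.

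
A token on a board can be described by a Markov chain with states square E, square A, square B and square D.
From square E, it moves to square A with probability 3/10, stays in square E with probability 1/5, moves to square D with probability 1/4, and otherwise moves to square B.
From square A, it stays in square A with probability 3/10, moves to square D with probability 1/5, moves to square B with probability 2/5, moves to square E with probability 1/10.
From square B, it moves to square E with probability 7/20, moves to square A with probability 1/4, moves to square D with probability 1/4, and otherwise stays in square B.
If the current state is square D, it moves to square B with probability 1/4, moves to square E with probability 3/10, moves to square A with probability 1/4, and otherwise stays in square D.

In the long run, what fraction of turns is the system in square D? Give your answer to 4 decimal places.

0.2250

Let the stationary distribution be π with π = πP and π_1 + π_2 + π_3 + π_4 = 1.
π_1 = 0.2·π_1 + 0.1·π_2 + 0.35·π_3 + 0.3·π_4
π_2 = 0.3·π_1 + 0.3·π_2 + 0.25·π_3 + 0.25·π_4
π_3 = 0.25·π_1 + 0.4·π_2 + 0.15·π_3 + 0.25·π_4
Solving with the normalization constraint gives π = (0.2347, 0.2755, 0.2648, 0.2250).
So the stationary probability of square D is 0.2250.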